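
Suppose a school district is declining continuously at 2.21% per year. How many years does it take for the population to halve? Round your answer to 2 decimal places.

half-life ≈ 31.36 years

half-life = ln(2) / |r| = 0.69315 / 0.0221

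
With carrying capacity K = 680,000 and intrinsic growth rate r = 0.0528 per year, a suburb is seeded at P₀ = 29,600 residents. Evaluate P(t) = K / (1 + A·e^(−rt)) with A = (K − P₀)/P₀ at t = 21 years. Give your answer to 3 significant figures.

A = (680000 − 29600)/29600 = 21.97297
P(21) = 680000 / (1 + 21.97297·e^(−0.0528·21)) = 680000 / (1 + 21.97297·0.329955)
= 680000 / 8.25009 ≈ 82423.39

≈ 82,400 residents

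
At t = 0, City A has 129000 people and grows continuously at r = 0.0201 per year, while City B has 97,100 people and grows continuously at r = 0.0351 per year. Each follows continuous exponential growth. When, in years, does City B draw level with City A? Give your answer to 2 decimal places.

129000·e^(0.0201t) = 97100·e^(0.0351t)
129000/97100 = e^((0.0351 − 0.0201)t) → ln(1.32853) = 0.015·t
t = 0.28407 / 0.015

t ≈ 18.94 years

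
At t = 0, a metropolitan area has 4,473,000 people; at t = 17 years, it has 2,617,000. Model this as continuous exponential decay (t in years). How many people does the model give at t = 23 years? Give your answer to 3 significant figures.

r = ln(2617000/4473000) / 17 ≈ -0.031531 per year
P(23) = 4473000 · e^(-0.031531·23) = 4473000 · 0.48422 ≈ 2165911.56

≈ 2,170,000 people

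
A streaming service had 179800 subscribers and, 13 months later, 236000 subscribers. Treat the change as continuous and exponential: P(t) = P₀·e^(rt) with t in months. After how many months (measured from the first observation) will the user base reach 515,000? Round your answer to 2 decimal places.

t ≈ 50.30 months

r = ln(236000/179800) / 13 ≈ 0.020922 per month
t = ln(515000/179800) / r = 1.05232 / 0.020922 ≈ 50.297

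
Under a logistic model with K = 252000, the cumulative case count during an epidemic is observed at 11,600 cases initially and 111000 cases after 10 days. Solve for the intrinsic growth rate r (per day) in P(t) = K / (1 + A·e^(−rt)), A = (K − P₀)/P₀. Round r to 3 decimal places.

r ≈ 0.279 per day

A = (252000 − 11600)/11600 = 20.72414
111000 = 252000/(1 + 20.72414·e^(−r·10)) → e^(−10r) = (2.27027 − 1)/20.72414 = 0.061294
r = −ln(0.061294)/10 = 2.79207/10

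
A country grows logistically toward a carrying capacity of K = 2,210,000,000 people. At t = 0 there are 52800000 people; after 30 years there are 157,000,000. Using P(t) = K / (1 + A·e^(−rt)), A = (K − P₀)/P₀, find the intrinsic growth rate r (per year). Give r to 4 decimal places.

A = (2210000000 − 52800000)/52800000 = 40.85606
157000000 = 2210000000/(1 + 40.85606·e^(−r·30)) → e^(−30r) = (14.07643 − 1)/40.85606 = 0.320061
r = −ln(0.320061)/30 = 1.13924/30

r ≈ 0.0380 per year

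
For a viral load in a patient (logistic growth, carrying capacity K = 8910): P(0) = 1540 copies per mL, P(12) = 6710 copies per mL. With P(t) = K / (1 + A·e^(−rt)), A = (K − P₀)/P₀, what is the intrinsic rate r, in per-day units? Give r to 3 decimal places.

A = (8910 − 1540)/1540 = 4.78571
6710 = 8910/(1 + 4.78571·e^(−r·12)) → e^(−12r) = (1.32787 − 1)/4.78571 = 0.06851
r = −ln(0.06851)/12 = 2.68078/12

r ≈ 0.223 per day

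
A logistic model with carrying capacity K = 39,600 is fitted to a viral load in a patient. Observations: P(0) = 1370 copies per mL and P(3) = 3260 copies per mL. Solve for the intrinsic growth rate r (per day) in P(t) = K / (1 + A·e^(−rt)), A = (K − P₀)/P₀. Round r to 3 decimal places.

A = (39600 − 1370)/1370 = 27.90511
3260 = 39600/(1 + 27.90511·e^(−r·3)) → e^(−3r) = (12.14724 − 1)/27.90511 = 0.399469
r = −ln(0.399469)/3 = 0.91762/3

r ≈ 0.306 per day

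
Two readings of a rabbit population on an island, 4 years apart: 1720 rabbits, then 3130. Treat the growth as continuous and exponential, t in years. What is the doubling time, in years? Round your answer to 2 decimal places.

r = ln(3130/1720) / 4 = ln(1.81977) / 4 ≈ 0.149677 per year
doubling time = ln 2 / |r| = 0.69315 / 0.149677

doubling time ≈ 4.63 years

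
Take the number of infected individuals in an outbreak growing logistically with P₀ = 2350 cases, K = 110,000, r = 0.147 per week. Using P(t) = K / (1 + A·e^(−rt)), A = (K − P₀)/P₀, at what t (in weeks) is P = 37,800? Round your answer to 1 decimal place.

t ≈ 21.6 weeks

A = (110000 − 2350)/2350 = 45.80851
37800 = 110000/(1 + 45.80851·e^(−0.147t)) → 1 + 45.80851·e^(−0.147t) = 2.91005
e^(−0.147t) = 0.041696 → t = ln(23.98285)/0.147 = 3.17734/0.147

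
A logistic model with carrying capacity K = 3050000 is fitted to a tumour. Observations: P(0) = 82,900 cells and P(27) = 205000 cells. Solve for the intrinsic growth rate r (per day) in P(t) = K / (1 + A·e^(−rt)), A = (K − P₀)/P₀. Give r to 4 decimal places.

r ≈ 0.0351 per day

A = (3050000 − 82900)/82900 = 35.79131
205000 = 3050000/(1 + 35.79131·e^(−r·27)) → e^(−27r) = (14.87805 − 1)/35.79131 = 0.387749
r = −ln(0.387749)/27 = 0.9474/27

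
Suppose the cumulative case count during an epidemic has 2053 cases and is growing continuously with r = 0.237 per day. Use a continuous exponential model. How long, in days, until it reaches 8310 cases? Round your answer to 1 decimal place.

8310 = 2053 · e^(0.237·t)
t = ln(8310/2053) / 0.237 = ln(4.04774) / 0.237 = 1.39816 / 0.237

t ≈ 5.9 days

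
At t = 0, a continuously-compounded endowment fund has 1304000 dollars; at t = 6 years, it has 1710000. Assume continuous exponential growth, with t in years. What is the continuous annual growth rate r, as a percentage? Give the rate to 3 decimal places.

1710000 = 1304000 · e^(r·6)
e^(6r) = 1710000/1304000 = 1.31135
r = ln(1.31135) / 6 = 0.27106 / 6

r ≈ 4.518% per year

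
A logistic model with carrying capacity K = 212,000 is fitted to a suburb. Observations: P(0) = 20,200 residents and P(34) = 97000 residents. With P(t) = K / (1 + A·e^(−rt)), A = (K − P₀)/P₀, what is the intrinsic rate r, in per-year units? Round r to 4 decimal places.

A = (212000 − 20200)/20200 = 9.49505
97000 = 212000/(1 + 9.49505·e^(−r·34)) → e^(−34r) = (2.18557 − 1)/9.49505 = 0.124862
r = −ln(0.124862)/34 = 2.08055/34

r ≈ 0.0612 per year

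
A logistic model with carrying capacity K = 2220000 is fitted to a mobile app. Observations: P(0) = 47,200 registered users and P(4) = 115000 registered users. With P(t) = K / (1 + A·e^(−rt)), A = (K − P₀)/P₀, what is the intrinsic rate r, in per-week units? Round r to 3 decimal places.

r ≈ 0.231 per week

A = (2220000 − 47200)/47200 = 46.0339
115000 = 2220000/(1 + 46.0339·e^(−r·4)) → e^(−4r) = (19.30435 − 1)/46.0339 = 0.397628
r = −ln(0.397628)/4 = 0.92224/4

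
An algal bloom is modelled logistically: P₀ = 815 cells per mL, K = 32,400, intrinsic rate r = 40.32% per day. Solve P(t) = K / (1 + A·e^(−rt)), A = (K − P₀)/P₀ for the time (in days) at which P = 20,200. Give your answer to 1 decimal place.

t ≈ 10.3 days

A = (32400 − 815)/815 = 38.7546
20200 = 32400/(1 + 38.7546·e^(−0.4032t)) → 1 + 38.7546·e^(−0.4032t) = 1.60396
e^(−0.4032t) = 0.015584 → t = ln(64.16745)/0.4032 = 4.1615/0.4032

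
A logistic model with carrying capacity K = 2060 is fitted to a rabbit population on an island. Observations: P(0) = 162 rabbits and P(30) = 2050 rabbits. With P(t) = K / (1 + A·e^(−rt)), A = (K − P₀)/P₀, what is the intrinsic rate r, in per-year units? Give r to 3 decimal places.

A = (2060 − 162)/162 = 11.71605
2050 = 2060/(1 + 11.71605·e^(−r·30)) → e^(−30r) = (1.00488 − 1)/11.71605 = 0.000416
r = −ln(0.000416)/30 = 7.78397/30

r ≈ 0.259 per year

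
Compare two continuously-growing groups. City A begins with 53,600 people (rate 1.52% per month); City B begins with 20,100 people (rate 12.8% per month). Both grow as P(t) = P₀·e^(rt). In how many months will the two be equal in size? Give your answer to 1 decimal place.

t ≈ 8.7 months

53600·e^(0.0152t) = 20100·e^(0.128t)
53600/20100 = e^((0.128 − 0.0152)t) → ln(2.66667) = 0.1128·t
t = 0.98083 / 0.1128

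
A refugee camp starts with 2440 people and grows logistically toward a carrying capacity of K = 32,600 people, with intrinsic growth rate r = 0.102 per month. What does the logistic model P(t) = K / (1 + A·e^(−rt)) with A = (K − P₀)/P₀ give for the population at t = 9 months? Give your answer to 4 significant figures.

A = (32600 − 2440)/2440 = 12.36066
P(9) = 32600 / (1 + 12.36066·e^(−0.102·9)) = 32600 / (1 + 12.36066·0.399317)
= 32600 / 5.93582 ≈ 5492.08

≈ 5,492 people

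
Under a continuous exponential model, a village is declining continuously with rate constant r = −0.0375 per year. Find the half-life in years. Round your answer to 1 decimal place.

half-life = ln(2) / |r| = 0.69315 / 0.0375

half-life ≈ 18.5 years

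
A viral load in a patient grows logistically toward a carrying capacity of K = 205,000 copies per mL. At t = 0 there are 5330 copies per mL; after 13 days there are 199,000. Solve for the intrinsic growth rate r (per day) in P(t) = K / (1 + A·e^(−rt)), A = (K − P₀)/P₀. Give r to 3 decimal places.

A = (205000 − 5330)/5330 = 37.46154
199000 = 205000/(1 + 37.46154·e^(−r·13)) → e^(−13r) = (1.03015 − 1)/37.46154 = 0.000805
r = −ln(0.000805)/13 = 7.12486/13

r ≈ 0.548 per day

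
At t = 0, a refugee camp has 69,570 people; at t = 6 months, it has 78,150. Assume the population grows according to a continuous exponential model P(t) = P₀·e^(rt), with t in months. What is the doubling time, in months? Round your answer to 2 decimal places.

doubling time ≈ 35.76 months

r = ln(78150/69570) / 6 = ln(1.12333) / 6 ≈ 0.019383 per month
doubling time = ln 2 / |r| = 0.69315 / 0.019383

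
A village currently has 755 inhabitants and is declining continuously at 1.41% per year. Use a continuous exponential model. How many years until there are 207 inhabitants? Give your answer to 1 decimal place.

t ≈ 91.8 years

207 = 755 · e^(-0.0141·t)
t = ln(207/755) / -0.0141 = ln(0.27417) / -0.0141 = -1.294 / -0.0141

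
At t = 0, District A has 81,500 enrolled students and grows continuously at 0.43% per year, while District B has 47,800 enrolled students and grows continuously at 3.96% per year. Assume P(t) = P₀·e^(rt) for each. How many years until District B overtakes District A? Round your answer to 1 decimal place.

81500·e^(0.0043t) = 47800·e^(0.0396t)
81500/47800 = e^((0.0396 − 0.0043)t) → ln(1.70502) = 0.0353·t
t = 0.53358 / 0.0353

t ≈ 15.1 years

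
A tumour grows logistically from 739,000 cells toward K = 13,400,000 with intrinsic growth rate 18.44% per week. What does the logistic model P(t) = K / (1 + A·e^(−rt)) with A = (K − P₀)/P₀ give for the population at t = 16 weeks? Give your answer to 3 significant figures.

≈ 7,070,000 cells

A = (13400000 − 739000)/739000 = 17.13261
P(16) = 13400000 / (1 + 17.13261·e^(−0.1844·16)) = 13400000 / (1 + 17.13261·0.052319)
= 13400000 / 1.89636 ≈ 7066179.15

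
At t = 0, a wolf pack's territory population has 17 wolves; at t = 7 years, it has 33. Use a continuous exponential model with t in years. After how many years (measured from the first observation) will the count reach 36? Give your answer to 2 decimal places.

r = ln(33/17) / 7 ≈ 0.094756 per year
t = ln(36/17) / r = 0.75031 / 0.094756 ≈ 7.918

t ≈ 7.92 years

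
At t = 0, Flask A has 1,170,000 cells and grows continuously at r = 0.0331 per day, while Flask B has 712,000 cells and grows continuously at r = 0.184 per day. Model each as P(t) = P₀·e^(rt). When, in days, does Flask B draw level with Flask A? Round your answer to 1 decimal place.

t ≈ 3.3 days

1170000·e^(0.0331t) = 712000·e^(0.184t)
1170000/712000 = e^((0.184 − 0.0331)t) → ln(1.64326) = 0.1509·t
t = 0.49668 / 0.1509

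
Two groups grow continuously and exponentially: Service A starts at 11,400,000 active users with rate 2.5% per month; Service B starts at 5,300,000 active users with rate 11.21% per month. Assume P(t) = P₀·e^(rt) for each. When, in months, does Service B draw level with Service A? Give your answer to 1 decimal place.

t ≈ 8.8 months

11400000·e^(0.025t) = 5300000·e^(0.1121t)
11400000/5300000 = e^((0.1121 − 0.025)t) → ln(2.15094) = 0.0871·t
t = 0.76591 / 0.0871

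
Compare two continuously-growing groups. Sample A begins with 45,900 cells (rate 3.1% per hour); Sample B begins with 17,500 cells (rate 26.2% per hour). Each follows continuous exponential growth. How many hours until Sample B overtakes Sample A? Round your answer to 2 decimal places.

45900·e^(0.031t) = 17500·e^(0.262t)
45900/17500 = e^((0.262 − 0.031)t) → ln(2.62286) = 0.231·t
t = 0.96426 / 0.231

t ≈ 4.17 hours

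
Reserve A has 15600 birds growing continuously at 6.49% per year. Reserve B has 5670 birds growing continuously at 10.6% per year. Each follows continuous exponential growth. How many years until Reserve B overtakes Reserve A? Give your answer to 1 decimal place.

t ≈ 24.6 years

15600·e^(0.0649t) = 5670·e^(0.106t)
15600/5670 = e^((0.106 − 0.0649)t) → ln(2.75132) = 0.0411·t
t = 1.01208 / 0.0411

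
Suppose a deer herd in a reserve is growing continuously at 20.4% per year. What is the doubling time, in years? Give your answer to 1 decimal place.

doubling time ≈ 3.4 years

doubling time = ln(2) / |r| = 0.69315 / 0.204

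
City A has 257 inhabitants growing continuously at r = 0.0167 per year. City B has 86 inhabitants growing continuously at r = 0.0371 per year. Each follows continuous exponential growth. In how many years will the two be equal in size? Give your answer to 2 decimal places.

257·e^(0.0167t) = 86·e^(0.0371t)
257/86 = e^((0.0371 − 0.0167)t) → ln(2.98837) = 0.0204·t
t = 1.09473 / 0.0204

t ≈ 53.66 years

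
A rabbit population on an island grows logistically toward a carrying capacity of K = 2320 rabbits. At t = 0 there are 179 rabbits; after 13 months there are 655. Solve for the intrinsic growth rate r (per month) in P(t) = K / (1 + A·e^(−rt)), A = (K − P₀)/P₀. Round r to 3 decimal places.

r ≈ 0.119 per month

A = (2320 − 179)/179 = 11.96089
655 = 2320/(1 + 11.96089·e^(−r·13)) → e^(−13r) = (3.54198 − 1)/11.96089 = 0.212525
r = −ln(0.212525)/13 = 1.5487/13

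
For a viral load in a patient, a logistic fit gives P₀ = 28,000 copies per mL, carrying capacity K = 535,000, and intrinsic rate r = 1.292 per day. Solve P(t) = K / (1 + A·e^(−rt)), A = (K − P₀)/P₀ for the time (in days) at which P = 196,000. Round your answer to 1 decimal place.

t ≈ 1.8 days

A = (535000 − 28000)/28000 = 18.10714
196000 = 535000/(1 + 18.10714·e^(−1.292t)) → 1 + 18.10714·e^(−1.292t) = 2.72959
e^(−1.292t) = 0.09552 → t = ln(10.46903)/1.292 = 2.34842/1.292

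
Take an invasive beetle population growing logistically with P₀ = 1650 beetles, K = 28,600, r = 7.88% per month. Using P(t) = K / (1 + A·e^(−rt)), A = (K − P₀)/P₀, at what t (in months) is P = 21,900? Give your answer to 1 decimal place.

t ≈ 50.5 months

A = (28600 − 1650)/1650 = 16.33333
21900 = 28600/(1 + 16.33333·e^(−0.0788t)) → 1 + 16.33333·e^(−0.0788t) = 1.30594
e^(−0.0788t) = 0.018731 → t = ln(53.38806)/0.0788 = 3.97759/0.0788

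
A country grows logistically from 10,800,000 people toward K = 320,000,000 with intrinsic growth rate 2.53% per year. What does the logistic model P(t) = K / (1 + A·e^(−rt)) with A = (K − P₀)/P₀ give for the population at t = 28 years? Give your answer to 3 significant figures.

≈ 21,200,000 people

A = (320000000 − 10800000)/10800000 = 28.62963
P(28) = 320000000 / (1 + 28.62963·e^(−0.0253·28)) = 320000000 / (1 + 28.62963·0.492431)
= 320000000 / 15.09813 ≈ 21194677.39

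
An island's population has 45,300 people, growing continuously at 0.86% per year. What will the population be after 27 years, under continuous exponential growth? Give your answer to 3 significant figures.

≈ 57,100 people

P(27) = 45300 · e^(0.0086·27) = 45300 · e^(0.2322)
= 45300 · 1.26137 ≈ 57140.15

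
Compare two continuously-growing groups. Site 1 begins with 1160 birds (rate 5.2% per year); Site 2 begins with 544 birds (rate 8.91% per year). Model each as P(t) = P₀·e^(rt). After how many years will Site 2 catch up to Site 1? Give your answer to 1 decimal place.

t ≈ 20.4 years

1160·e^(0.052t) = 544·e^(0.0891t)
1160/544 = e^((0.0891 − 0.052)t) → ln(2.13235) = 0.0371·t
t = 0.75723 / 0.0371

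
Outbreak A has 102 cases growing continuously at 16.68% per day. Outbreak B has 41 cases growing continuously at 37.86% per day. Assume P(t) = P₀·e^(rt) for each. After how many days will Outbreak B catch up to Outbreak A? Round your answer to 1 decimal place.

t ≈ 4.3 days

102·e^(0.1668t) = 41·e^(0.3786t)
102/41 = e^((0.3786 − 0.1668)t) → ln(2.4878) = 0.2118·t
t = 0.9114 / 0.2118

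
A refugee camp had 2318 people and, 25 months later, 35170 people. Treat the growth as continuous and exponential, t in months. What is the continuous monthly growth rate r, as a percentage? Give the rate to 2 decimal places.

35170 = 2318 · e^(r·25)
e^(25r) = 35170/2318 = 15.17256
r = ln(15.17256) / 25 = 2.71949 / 25

r ≈ 10.88% per month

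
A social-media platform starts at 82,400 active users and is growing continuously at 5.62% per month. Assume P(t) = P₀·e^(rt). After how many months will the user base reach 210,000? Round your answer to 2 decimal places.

t ≈ 16.65 months

210000 = 82400 · e^(0.0562·t)
t = ln(210000/82400) / 0.0562 = ln(2.54854) / 0.0562 = 0.93552 / 0.0562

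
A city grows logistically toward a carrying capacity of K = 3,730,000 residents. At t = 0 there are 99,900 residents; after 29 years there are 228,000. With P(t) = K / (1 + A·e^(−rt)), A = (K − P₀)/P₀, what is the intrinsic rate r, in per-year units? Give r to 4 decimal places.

r ≈ 0.0297 per year

A = (3730000 − 99900)/99900 = 36.33734
228000 = 3730000/(1 + 36.33734·e^(−r·29)) → e^(−29r) = (16.35965 − 1)/36.33734 = 0.422696
r = −ln(0.422696)/29 = 0.8611/29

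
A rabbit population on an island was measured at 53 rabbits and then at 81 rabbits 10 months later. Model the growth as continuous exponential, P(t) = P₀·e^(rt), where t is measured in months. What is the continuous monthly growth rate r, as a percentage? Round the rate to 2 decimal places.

81 = 53 · e^(r·10)
e^(10r) = 81/53 = 1.5283
r = ln(1.5283) / 10 = 0.42416 / 10

r ≈ 4.24% per month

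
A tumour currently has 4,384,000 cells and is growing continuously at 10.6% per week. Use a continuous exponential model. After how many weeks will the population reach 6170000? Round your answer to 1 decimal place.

6170000 = 4384000 · e^(0.106·t)
t = ln(6170000/4384000) / 0.106 = ln(1.40739) / 0.106 = 0.34174 / 0.106

t ≈ 3.2 weeks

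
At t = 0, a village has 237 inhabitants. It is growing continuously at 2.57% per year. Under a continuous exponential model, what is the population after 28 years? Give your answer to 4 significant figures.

≈ 486.7 inhabitants

P(28) = 237 · e^(0.0257·28) = 237 · e^(0.7196)
= 237 · 2.05361 ≈ 486.71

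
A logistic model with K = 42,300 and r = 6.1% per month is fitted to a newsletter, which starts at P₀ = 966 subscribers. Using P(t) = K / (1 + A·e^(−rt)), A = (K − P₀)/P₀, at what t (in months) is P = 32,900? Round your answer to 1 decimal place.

t ≈ 82.1 months

A = (42300 − 966)/966 = 42.78882
32900 = 42300/(1 + 42.78882·e^(−0.061t)) → 1 + 42.78882·e^(−0.061t) = 1.28571
e^(−0.061t) = 0.006677 → t = ln(149.76087)/0.061 = 5.00904/0.061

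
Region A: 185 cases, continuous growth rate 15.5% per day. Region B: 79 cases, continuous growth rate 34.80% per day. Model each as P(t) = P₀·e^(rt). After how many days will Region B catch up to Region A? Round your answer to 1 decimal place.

t ≈ 4.4 days

185·e^(0.155t) = 79·e^(0.348t)
185/79 = e^((0.348 − 0.155)t) → ln(2.34177) = 0.193·t
t = 0.85091 / 0.193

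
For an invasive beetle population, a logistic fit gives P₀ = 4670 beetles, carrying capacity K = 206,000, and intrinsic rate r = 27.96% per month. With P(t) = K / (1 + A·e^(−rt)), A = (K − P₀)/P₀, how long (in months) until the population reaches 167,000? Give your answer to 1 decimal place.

t ≈ 18.7 months

A = (206000 − 4670)/4670 = 43.11135
167000 = 206000/(1 + 43.11135·e^(−0.2796t)) → 1 + 43.11135·e^(−0.2796t) = 1.23353
e^(−0.2796t) = 0.005417 → t = ln(184.60501)/0.2796 = 5.21822/0.2796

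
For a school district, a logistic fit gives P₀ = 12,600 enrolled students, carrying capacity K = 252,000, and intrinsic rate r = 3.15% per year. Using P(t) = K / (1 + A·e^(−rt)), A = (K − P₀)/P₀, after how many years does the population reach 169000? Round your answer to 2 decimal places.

A = (252000 − 12600)/12600 = 19
169000 = 252000/(1 + 19·e^(−0.0315t)) → 1 + 19·e^(−0.0315t) = 1.49112
e^(−0.0315t) = 0.025849 → t = ln(38.68675)/0.0315 = 3.6555/0.0315

t ≈ 116.05 years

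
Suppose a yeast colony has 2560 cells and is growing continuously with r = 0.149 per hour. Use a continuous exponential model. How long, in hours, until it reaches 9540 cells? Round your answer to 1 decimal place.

9540 = 2560 · e^(0.149·t)
t = ln(9540/2560) / 0.149 = ln(3.72656) / 0.149 = 1.31549 / 0.149

t ≈ 8.8 hours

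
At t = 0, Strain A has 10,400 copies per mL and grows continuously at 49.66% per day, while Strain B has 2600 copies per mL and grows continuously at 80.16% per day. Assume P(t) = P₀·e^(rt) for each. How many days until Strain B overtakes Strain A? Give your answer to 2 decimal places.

10400·e^(0.4966t) = 2600·e^(0.8016t)
10400/2600 = e^((0.8016 − 0.4966)t) → ln(4) = 0.305·t
t = 1.38629 / 0.305

t ≈ 4.55 days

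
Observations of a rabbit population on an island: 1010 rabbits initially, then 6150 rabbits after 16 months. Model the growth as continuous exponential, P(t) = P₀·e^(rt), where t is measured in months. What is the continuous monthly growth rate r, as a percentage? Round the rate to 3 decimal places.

6150 = 1010 · e^(r·16)
e^(16r) = 6150/1010 = 6.08911
r = ln(6.08911) / 16 = 1.8065 / 16

r ≈ 11.291% per month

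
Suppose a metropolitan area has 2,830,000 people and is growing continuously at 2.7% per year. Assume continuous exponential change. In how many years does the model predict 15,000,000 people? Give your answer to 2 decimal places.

t ≈ 61.77 years

15000000 = 2830000 · e^(0.027·t)
t = ln(15000000/2830000) / 0.027 = ln(5.30035) / 0.027 = 1.66777 / 0.027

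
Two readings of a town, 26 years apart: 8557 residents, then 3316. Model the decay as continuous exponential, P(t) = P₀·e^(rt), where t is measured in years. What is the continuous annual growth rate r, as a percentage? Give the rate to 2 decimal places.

r ≈ -3.65% per year

3316 = 8557 · e^(r·26)
e^(26r) = 3316/8557 = 0.38752
r = ln(0.38752) / 26 = -0.94799 / 26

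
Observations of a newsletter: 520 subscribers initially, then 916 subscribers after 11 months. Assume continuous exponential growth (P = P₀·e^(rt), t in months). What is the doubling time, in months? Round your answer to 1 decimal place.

r = ln(916/520) / 11 = ln(1.76154) / 11 ≈ 0.051472 per month
doubling time = ln 2 / |r| = 0.69315 / 0.051472

doubling time ≈ 13.5 months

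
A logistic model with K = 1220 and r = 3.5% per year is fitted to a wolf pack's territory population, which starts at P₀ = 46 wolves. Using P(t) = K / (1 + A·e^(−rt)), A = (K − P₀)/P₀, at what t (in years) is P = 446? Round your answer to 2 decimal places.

t ≈ 76.81 years

A = (1220 − 46)/46 = 25.52174
446 = 1220/(1 + 25.52174·e^(−0.035t)) → 1 + 25.52174·e^(−0.035t) = 2.73543
e^(−0.035t) = 0.067998 → t = ln(14.70633)/0.035 = 2.68828/0.035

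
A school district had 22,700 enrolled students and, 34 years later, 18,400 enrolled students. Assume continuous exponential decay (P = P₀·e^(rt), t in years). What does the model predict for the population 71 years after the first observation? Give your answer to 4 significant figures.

≈ 14,640 enrolled students

r = ln(18400/22700) / 34 ≈ -0.006177 per year
P(71) = 22700 · e^(-0.006177·71) = 22700 · 0.64497 ≈ 14640.71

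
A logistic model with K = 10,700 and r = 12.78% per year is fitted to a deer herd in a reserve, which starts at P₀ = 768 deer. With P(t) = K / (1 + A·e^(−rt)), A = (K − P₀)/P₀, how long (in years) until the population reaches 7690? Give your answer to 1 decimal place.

A = (10700 − 768)/768 = 12.93229
7690 = 10700/(1 + 12.93229·e^(−0.1278t)) → 1 + 12.93229·e^(−0.1278t) = 1.39142
e^(−0.1278t) = 0.030267 → t = ln(33.03964)/0.1278 = 3.49771/0.1278

t ≈ 27.4 years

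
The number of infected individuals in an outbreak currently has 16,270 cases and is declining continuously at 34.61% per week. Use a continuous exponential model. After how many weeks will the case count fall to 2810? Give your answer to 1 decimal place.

2810 = 16270 · e^(-0.3461·t)
t = ln(2810/16270) / -0.3461 = ln(0.17271) / -0.3461 = -1.75614 / -0.3461

t ≈ 5.1 weeks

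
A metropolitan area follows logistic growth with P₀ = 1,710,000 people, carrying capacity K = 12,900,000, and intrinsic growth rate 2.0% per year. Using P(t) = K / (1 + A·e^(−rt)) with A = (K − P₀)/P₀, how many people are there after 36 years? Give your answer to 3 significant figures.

≈ 3,080,000 people

A = (12900000 − 1710000)/1710000 = 6.54386
P(36) = 12900000 / (1 + 6.54386·e^(−0.02·36)) = 12900000 / (1 + 6.54386·0.486752)
= 12900000 / 4.18524 ≈ 3082261.66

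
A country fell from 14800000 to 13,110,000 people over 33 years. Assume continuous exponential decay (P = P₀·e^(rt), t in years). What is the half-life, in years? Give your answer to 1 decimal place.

r = ln(13110000/14800000) / 33 = ln(0.88581) / 33 ≈ -0.003674 per year
half-life = ln 2 / |r| = 0.69315 / 0.003674

half-life ≈ 188.6 years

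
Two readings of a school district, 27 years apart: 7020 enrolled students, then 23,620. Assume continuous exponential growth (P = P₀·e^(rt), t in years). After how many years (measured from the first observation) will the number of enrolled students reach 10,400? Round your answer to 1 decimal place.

r = ln(23620/7020) / 27 ≈ 0.044938 per year
t = ln(10400/7020) / r = 0.39304 / 0.044938 ≈ 8.746

t ≈ 8.7 years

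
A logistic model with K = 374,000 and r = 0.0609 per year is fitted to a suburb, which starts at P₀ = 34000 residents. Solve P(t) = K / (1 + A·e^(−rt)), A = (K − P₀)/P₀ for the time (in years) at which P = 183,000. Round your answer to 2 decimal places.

A = (374000 − 34000)/34000 = 10
183000 = 374000/(1 + 10·e^(−0.0609t)) → 1 + 10·e^(−0.0609t) = 2.04372
e^(−0.0609t) = 0.104372 → t = ln(9.58115)/0.0609 = 2.2598/0.0609

t ≈ 37.11 years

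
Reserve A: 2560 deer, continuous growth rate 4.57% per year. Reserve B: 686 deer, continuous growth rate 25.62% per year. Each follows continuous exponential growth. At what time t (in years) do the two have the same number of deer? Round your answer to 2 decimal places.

t ≈ 6.26 years

2560·e^(0.0457t) = 686·e^(0.2562t)
2560/686 = e^((0.2562 − 0.0457)t) → ln(3.73178) = 0.2105·t
t = 1.31688 / 0.2105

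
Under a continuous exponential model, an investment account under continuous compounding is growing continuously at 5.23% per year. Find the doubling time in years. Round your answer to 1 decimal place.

doubling time = ln(2) / |r| = 0.69315 / 0.0523

doubling time ≈ 13.3 years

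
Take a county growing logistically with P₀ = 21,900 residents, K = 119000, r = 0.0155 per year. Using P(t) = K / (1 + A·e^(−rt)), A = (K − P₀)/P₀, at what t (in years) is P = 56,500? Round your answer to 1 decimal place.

t ≈ 89.6 years

A = (119000 − 21900)/21900 = 4.43379
56500 = 119000/(1 + 4.43379·e^(−0.0155t)) → 1 + 4.43379·e^(−0.0155t) = 2.10619
e^(−0.0155t) = 0.249492 → t = ln(4.00815)/0.0155 = 1.38833/0.0155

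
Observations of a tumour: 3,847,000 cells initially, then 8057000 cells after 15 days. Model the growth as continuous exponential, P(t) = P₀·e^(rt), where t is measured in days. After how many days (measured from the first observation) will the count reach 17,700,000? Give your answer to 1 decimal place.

t ≈ 31.0 days

r = ln(8057000/3847000) / 15 ≈ 0.049283 per day
t = ln(17700000/3847000) / r = 1.52627 / 0.049283 ≈ 30.969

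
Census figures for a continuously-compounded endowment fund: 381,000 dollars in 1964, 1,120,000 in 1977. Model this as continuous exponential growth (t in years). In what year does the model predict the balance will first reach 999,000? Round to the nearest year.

year 1976

r = ln(1120000/381000) / 13 = 1.07828/13 ≈ 0.082945 per year
t = ln(999000/381000) / r = 0.96396/0.082945 ≈ 11.62 years after 1964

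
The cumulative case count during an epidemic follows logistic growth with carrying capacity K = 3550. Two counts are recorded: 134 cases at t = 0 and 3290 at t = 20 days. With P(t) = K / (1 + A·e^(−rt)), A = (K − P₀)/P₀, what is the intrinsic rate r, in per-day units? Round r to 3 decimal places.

r ≈ 0.289 per day

A = (3550 − 134)/134 = 25.49254
3290 = 3550/(1 + 25.49254·e^(−r·20)) → e^(−20r) = (1.07903 − 1)/25.49254 = 0.0031
r = −ln(0.0031)/20 = 5.77635/20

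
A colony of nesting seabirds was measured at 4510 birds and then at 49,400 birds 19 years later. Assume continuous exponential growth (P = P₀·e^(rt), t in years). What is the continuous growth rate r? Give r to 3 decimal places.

r ≈ 0.126 per year

49400 = 4510 · e^(r·19)
e^(19r) = 49400/4510 = 10.95344
r = ln(10.95344) / 19 = 2.39365 / 19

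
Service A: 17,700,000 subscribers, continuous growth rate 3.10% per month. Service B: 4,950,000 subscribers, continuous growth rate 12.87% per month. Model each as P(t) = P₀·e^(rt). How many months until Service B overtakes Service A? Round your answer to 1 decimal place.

17700000·e^(0.031t) = 4950000·e^(0.1287t)
17700000/4950000 = e^((0.1287 − 0.031)t) → ln(3.57576) = 0.0977·t
t = 1.27418 / 0.0977

t ≈ 13.0 months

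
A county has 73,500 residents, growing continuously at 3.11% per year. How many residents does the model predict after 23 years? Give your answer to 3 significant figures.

≈ 150,000 residents

P(23) = 73500 · e^(0.0311·23) = 73500 · e^(0.7153)
= 73500 · 2.0448 ≈ 150292.8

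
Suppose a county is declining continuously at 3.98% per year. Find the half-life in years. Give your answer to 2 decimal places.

half-life ≈ 17.42 years

half-life = ln(2) / |r| = 0.69315 / 0.0398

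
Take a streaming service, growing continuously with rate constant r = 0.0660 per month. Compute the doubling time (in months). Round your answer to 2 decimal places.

doubling time = ln(2) / |r| = 0.69315 / 0.066

doubling time ≈ 10.50 months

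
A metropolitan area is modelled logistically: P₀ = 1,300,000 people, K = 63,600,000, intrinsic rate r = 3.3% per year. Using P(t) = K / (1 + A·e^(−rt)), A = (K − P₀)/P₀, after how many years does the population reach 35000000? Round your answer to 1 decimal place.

t ≈ 123.4 years

A = (63600000 − 1300000)/1300000 = 47.92308
35000000 = 63600000/(1 + 47.92308·e^(−0.033t)) → 1 + 47.92308·e^(−0.033t) = 1.81714
e^(−0.033t) = 0.017051 → t = ln(58.64712)/0.033 = 4.07154/0.033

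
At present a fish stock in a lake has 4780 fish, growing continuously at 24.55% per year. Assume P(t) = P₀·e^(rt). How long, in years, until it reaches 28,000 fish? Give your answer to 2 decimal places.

t ≈ 7.20 years

28000 = 4780 · e^(0.2455·t)
t = ln(28000/4780) / 0.2455 = ln(5.85774) / 0.2455 = 1.76776 / 0.2455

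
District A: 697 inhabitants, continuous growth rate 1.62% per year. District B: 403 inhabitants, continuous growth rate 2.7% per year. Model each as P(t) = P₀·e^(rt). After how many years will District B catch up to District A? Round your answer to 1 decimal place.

t ≈ 50.7 years

697·e^(0.0162t) = 403·e^(0.027t)
697/403 = e^((0.027 − 0.0162)t) → ln(1.72953) = 0.0108·t
t = 0.54785 / 0.0108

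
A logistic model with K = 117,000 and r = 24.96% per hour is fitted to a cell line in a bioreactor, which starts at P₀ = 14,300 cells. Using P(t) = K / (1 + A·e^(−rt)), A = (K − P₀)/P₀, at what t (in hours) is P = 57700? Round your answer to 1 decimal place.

t ≈ 7.8 hours

A = (117000 − 14300)/14300 = 7.18182
57700 = 117000/(1 + 7.18182·e^(−0.2496t)) → 1 + 7.18182·e^(−0.2496t) = 2.02773
e^(−0.2496t) = 0.143102 → t = ln(6.98804)/0.2496 = 1.9442/0.2496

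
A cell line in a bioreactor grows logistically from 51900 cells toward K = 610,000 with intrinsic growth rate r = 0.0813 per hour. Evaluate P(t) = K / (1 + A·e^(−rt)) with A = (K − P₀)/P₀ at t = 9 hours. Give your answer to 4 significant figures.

≈ 98,810 cells

A = (610000 − 51900)/51900 = 10.75337
P(9) = 610000 / (1 + 10.75337·e^(−0.0813·9)) = 610000 / (1 + 10.75337·0.48109)
= 610000 / 6.17334 ≈ 98811.92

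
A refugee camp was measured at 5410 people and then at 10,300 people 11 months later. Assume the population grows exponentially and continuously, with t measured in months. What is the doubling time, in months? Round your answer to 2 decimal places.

r = ln(10300/5410) / 11 = ln(1.90388) / 11 ≈ 0.058536 per month
doubling time = ln 2 / |r| = 0.69315 / 0.058536

doubling time ≈ 11.84 months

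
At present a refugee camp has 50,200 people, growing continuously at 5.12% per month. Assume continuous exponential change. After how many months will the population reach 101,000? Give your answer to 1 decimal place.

101000 = 50200 · e^(0.0512·t)
t = ln(101000/50200) / 0.0512 = ln(2.01195) / 0.0512 = 0.69911 / 0.0512

t ≈ 13.7 months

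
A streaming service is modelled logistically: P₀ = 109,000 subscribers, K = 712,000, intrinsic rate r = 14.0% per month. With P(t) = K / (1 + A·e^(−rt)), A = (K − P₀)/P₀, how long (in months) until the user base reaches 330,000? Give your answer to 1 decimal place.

A = (712000 − 109000)/109000 = 5.53211
330000 = 712000/(1 + 5.53211·e^(−0.14t)) → 1 + 5.53211·e^(−0.14t) = 2.15758
e^(−0.14t) = 0.209247 → t = ln(4.77905)/0.14 = 1.56424/0.14

t ≈ 11.2 months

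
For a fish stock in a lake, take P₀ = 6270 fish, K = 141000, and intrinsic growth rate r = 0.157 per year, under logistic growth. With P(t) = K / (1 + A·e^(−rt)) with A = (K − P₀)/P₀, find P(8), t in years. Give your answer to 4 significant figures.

A = (141000 − 6270)/6270 = 21.48804
P(8) = 141000 / (1 + 21.48804·e^(−0.157·8)) = 141000 / (1 + 21.48804·0.284791)
= 141000 / 7.1196 ≈ 19804.49

≈ 19,800 fish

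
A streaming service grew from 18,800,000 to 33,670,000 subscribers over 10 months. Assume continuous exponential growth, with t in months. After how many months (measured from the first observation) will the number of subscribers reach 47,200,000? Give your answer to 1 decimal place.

t ≈ 15.8 months

r = ln(33670000/18800000) / 10 ≈ 0.058275 per month
t = ln(47200000/18800000) / r = 0.92054 / 0.058275 ≈ 15.796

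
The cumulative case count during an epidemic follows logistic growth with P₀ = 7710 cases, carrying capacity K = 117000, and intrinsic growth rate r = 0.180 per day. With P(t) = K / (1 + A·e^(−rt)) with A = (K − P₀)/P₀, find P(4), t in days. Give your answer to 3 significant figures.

≈ 14,800 cases

A = (117000 − 7710)/7710 = 14.1751
P(4) = 117000 / (1 + 14.1751·e^(−0.18·4)) = 117000 / (1 + 14.1751·0.486752)
= 117000 / 7.89976 ≈ 14810.58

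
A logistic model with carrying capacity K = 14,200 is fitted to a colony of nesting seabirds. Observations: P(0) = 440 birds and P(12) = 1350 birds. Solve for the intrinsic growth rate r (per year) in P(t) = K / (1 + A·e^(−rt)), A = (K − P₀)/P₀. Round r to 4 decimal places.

A = (14200 − 440)/440 = 31.27273
1350 = 14200/(1 + 31.27273·e^(−r·12)) → e^(−12r) = (10.51852 − 1)/31.27273 = 0.304371
r = −ln(0.304371)/12 = 1.18951/12

r ≈ 0.0991 per year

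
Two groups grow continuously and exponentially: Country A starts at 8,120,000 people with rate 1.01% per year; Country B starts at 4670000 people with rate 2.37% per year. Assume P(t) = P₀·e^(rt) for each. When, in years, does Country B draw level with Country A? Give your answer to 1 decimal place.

t ≈ 40.7 years

8120000·e^(0.0101t) = 4670000·e^(0.0237t)
8120000/4670000 = e^((0.0237 − 0.0101)t) → ln(1.73876) = 0.0136·t
t = 0.55317 / 0.0136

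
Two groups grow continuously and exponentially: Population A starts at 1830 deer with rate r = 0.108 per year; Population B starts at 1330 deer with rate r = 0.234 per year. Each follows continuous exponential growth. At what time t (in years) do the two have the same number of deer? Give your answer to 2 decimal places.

1830·e^(0.108t) = 1330·e^(0.234t)
1830/1330 = e^((0.234 − 0.108)t) → ln(1.37594) = 0.126·t
t = 0.31914 / 0.126

t ≈ 2.53 years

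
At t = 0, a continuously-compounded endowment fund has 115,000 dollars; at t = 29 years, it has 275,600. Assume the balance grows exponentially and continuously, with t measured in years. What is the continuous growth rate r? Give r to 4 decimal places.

275600 = 115000 · e^(r·29)
e^(29r) = 275600/115000 = 2.39652
r = ln(2.39652) / 29 = 0.87402 / 29

r ≈ 0.0301 per year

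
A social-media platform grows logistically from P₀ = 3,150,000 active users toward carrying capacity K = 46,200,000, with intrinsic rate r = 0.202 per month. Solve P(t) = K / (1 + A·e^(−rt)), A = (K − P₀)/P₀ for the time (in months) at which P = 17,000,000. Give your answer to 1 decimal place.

A = (46200000 − 3150000)/3150000 = 13.66667
17000000 = 46200000/(1 + 13.66667·e^(−0.202t)) → 1 + 13.66667·e^(−0.202t) = 2.71765
e^(−0.202t) = 0.125681 → t = ln(7.95662)/0.202 = 2.074/0.202

t ≈ 10.3 months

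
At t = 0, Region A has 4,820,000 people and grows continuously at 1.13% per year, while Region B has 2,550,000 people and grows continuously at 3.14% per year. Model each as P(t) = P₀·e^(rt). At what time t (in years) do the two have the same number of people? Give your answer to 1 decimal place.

4820000·e^(0.0113t) = 2550000·e^(0.0314t)
4820000/2550000 = e^((0.0314 − 0.0113)t) → ln(1.8902) = 0.0201·t
t = 0.63668 / 0.0201

t ≈ 31.7 years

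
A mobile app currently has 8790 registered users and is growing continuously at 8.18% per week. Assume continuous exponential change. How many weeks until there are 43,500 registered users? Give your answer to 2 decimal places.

43500 = 8790 · e^(0.0818·t)
t = ln(43500/8790) / 0.0818 = ln(4.94881) / 0.0818 = 1.59915 / 0.0818

t ≈ 19.55 weeks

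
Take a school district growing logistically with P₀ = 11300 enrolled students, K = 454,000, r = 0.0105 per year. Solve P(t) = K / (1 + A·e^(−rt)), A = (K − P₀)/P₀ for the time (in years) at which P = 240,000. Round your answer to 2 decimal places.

A = (454000 − 11300)/11300 = 39.17699
240000 = 454000/(1 + 39.17699·e^(−0.0105t)) → 1 + 39.17699·e^(−0.0105t) = 1.89167
e^(−0.0105t) = 0.02276 → t = ln(43.93681)/0.0105 = 3.78275/0.0105

t ≈ 360.26 years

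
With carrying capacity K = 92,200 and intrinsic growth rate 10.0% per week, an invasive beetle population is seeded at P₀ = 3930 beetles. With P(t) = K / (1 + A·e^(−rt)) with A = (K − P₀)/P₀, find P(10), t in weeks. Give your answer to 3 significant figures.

A = (92200 − 3930)/3930 = 22.46056
P(10) = 92200 / (1 + 22.46056·e^(−0.1·10)) = 92200 / (1 + 22.46056·0.367879)
= 92200 / 9.26278 ≈ 9953.82

≈ 9,950 beetles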